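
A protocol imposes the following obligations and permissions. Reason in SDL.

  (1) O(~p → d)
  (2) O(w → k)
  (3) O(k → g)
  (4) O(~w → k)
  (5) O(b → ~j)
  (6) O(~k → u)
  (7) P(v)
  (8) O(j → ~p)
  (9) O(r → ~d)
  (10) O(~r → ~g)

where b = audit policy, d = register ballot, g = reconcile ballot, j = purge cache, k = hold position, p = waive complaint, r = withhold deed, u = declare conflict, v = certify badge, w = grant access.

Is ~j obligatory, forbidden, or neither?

Obligatory

Premises 4 and 2 are O(~w → k) and O(w → k); every ideal world satisfies ~w or w, so in either case k holds — hence O(k).
With premise 3, O(k → g), the K-axiom yields O(g).
Premise 10, O(~r → ~g), contraposes to O(g → r); with O(g) we get O(r).
Premise 9 is O(r → ~d); since O(r), deontic closure gives O(~d).
Premise 1, O(~p → d), contraposes to O(~d → p); with O(~d) we get O(p).
The contrapositive of premise 8 (O(j → ~p)) is O(p → ~j), and O(p) is already established, so O(~j).
Premises 5, 6, 7 do not contribute to this derivation.
Hence ~j is obligatory.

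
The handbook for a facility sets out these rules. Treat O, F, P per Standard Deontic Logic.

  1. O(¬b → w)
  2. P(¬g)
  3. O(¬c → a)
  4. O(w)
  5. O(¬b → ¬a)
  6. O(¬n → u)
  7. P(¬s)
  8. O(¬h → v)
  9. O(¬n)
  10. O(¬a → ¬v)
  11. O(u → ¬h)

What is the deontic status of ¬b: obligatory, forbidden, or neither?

Forbidden

Premise 9 states O(¬n) outright.
From O(¬n) and premise 6, O(¬n → u), we obtain O(u).
From O(u) and premise 11, O(u → ¬h), we obtain O(¬h).
From O(¬h) and premise 8, O(¬h → v), we obtain O(v).
The contrapositive of premise 10 (O(¬a → ¬v)) is O(v → a), and O(v) is already established, so O(a).
Premise 5, O(¬b → ¬a), contraposes to O(a → b); with O(a) we get O(b).
Premises 1, 2, 3, 4, 7 do not contribute to this derivation.
Thus O(b), which is F(¬b): ¬b is forbidden.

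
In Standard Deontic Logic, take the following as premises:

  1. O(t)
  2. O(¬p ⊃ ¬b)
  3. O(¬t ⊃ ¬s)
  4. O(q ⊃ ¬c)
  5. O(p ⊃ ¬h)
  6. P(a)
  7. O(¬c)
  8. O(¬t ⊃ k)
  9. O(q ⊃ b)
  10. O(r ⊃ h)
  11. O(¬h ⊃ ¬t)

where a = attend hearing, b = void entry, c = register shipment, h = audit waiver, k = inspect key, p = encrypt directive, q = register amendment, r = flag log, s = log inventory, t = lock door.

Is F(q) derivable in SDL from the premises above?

Yes

Premise 1 gives O(t).
Premise 11 is O(¬h ⊃ ¬t); contrapositively O(t ⊃ h). Since O(t) holds, K gives O(h).
Premise 5 is O(p ⊃ ¬h); contrapositively O(h ⊃ ¬p). Since O(h) holds, K gives O(¬p).
With premise 2, O(¬p ⊃ ¬b), the K-axiom yields O(¬b).
Premise 9, O(q ⊃ b), contraposes to O(¬b ⊃ ¬q); with O(¬b) we get O(¬q).
Premises 3, 4, 6, 7, 8, 10 do not contribute to this derivation.
So O(¬q) holds, i.e. F(q). The claim follows.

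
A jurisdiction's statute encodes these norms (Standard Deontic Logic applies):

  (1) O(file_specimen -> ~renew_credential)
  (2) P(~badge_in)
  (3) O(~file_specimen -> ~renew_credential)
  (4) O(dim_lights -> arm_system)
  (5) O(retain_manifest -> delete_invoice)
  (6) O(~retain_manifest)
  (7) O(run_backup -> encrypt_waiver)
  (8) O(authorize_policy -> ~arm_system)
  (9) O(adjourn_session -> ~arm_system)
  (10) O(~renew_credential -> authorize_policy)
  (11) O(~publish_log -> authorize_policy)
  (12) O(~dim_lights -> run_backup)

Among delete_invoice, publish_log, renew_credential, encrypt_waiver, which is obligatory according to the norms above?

encrypt_waiver

Premises 1 and 3 cover both cases: O(file_specimen -> ~renew_credential) and O(~file_specimen -> ~renew_credential). Since file_specimen ∨ ~file_specimen is a tautology, O(~renew_credential) follows.
Premise 10 is O(~renew_credential -> authorize_policy); since O(~renew_credential), deontic closure gives O(authorize_policy).
From O(authorize_policy) and premise 8, O(authorize_policy -> ~arm_system), we obtain O(~arm_system).
Premise 4 is O(dim_lights -> arm_system); contrapositively O(~arm_system -> ~dim_lights). Since O(~arm_system) holds, K gives O(~dim_lights).
From O(~dim_lights) and premise 12, O(~dim_lights -> run_backup), we obtain O(run_backup).
From O(run_backup) and premise 7, O(run_backup -> encrypt_waiver), we obtain O(encrypt_waiver).
So O(encrypt_waiver) holds — encrypt_waiver is obligatory. None of the other listed options is made obligatory by any chain of premises.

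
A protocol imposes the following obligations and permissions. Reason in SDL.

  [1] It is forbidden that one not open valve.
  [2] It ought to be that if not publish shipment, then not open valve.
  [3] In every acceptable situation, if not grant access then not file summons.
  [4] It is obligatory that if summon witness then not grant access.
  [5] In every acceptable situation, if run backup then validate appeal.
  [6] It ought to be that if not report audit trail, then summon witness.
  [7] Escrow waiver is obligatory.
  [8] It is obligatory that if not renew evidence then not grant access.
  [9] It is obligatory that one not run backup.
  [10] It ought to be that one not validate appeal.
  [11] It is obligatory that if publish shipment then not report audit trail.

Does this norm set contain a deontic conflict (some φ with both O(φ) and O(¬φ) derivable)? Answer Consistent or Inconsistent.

Consistent

Premise 5 is O(run_backup → validate_appeal), but O(run_backup) is not derivable from the premises, so it does not yield O(validate_appeal).
So O(validate_appeal) is not derivable, and the apparent clash with O(¬validate_appeal) does not arise.
A world satisfying every obligation exists (e.g. escrow_waiver=true, file_summons=false, grant_access=false, open_valve=true, publish_shipment=true, renew_evidence=false, report_audit_trail=false, run_backup=false, summon_witness=true, validate_appeal=false); no atom is both obligatory and forbidden, so the set is consistent.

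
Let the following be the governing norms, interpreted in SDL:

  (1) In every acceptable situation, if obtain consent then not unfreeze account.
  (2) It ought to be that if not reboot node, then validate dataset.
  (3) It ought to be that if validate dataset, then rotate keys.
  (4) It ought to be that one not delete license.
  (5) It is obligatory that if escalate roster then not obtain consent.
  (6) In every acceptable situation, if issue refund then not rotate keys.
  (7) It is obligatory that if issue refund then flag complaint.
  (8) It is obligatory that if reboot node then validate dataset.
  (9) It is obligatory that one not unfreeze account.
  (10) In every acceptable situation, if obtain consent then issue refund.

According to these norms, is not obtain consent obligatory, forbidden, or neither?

By case analysis on reboot_node: premise 8 gives O(reboot_node → validate_dataset) and premise 2 gives O(¬reboot_node → validate_dataset), so O(validate_dataset) either way.
With premise 3, O(validate_dataset → rotate_keys), the K-axiom yields O(rotate_keys).
The contrapositive of premise 6 (O(issue_refund → ¬rotate_keys)) is O(rotate_keys → ¬issue_refund), and O(rotate_keys) is already established, so O(¬issue_refund).
Premise 10 is O(obtain_consent → issue_refund); contrapositively O(¬issue_refund → ¬obtain_consent). Since O(¬issue_refund) holds, K gives O(¬obtain_consent).
Premises 1, 4, 5, 7, 9 do not contribute to this derivation.
Hence ¬obtain_consent is obligatory.

Obligatory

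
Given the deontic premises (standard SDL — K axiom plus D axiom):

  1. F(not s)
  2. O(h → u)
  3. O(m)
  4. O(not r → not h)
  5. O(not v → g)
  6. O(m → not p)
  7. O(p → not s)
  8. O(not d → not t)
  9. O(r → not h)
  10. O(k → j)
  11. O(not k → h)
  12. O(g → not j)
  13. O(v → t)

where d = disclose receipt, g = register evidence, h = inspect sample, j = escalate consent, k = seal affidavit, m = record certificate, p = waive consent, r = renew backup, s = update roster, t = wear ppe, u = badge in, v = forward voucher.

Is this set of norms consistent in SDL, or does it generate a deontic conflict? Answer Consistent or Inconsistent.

Premise 7 is O(p → not s), but O(p) is not derivable from the premises, so it does not yield O(not s).
So O(not s) is not derivable, and the apparent clash with O(s) does not arise.
A world satisfying every obligation exists (e.g. d=true, g=false, h=false, j=true, k=true, m=true, p=false, r=false, s=true, t=true, u=false, v=true); no atom is both obligatory and forbidden, so the set is consistent.

Consistent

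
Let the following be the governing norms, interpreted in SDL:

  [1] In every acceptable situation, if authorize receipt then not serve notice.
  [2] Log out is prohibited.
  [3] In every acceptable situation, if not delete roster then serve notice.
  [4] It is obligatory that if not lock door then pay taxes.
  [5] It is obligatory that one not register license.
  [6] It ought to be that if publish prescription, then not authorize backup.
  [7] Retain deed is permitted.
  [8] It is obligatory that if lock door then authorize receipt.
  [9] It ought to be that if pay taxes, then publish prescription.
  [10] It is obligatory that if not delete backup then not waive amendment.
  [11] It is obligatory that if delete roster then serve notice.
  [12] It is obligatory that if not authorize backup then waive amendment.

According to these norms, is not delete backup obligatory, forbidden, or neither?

Forbidden

By case analysis on delete_roster: premise 11 gives O(delete_roster → serve_notice) and premise 3 gives O(¬delete_roster → serve_notice), so O(serve_notice) either way.
Premise 1 is O(authorize_receipt → ¬serve_notice); contrapositively O(serve_notice → ¬authorize_receipt). Since O(serve_notice) holds, K gives O(¬authorize_receipt).
Premise 8 is O(lock_door → authorize_receipt); contrapositively O(¬authorize_receipt → ¬lock_door). Since O(¬authorize_receipt) holds, K gives O(¬lock_door).
Applying K to premise 4 (O(¬lock_door → pay_taxes)) and O(¬lock_door) yields O(pay_taxes).
From O(pay_taxes) and premise 9, O(pay_taxes → publish_prescription), we obtain O(publish_prescription).
From O(publish_prescription) and premise 6, O(publish_prescription → ¬authorize_backup), we obtain O(¬authorize_backup).
Premise 12 is O(¬authorize_backup → waive_amendment); since O(¬authorize_backup), deontic closure gives O(waive_amendment).
Premise 10, O(¬delete_backup → ¬waive_amendment), contraposes to O(waive_amendment → delete_backup); with O(waive_amendment) we get O(delete_backup).
Premises 2, 5, 7 do not contribute to this derivation.
Thus O(delete_backup), which is F(¬delete_backup): ¬delete_backup is forbidden.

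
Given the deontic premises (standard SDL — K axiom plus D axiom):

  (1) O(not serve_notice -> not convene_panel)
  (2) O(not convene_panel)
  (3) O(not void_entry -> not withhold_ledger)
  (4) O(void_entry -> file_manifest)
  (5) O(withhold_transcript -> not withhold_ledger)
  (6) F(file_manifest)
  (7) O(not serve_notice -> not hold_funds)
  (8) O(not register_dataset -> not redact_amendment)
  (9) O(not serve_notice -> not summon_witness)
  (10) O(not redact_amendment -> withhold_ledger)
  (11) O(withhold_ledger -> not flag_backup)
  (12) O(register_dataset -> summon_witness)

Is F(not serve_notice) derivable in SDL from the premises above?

Premise 6, F(file_manifest), is equivalent to O(not file_manifest).
Premise 4, O(void_entry -> file_manifest), contraposes to O(not file_manifest -> not void_entry); with O(not file_manifest) we get O(not void_entry).
Premise 3 is O(not void_entry -> not withhold_ledger); since O(not void_entry), deontic closure gives O(not withhold_ledger).
Premise 10 is O(not redact_amendment -> withhold_ledger); contrapositively O(not withhold_ledger -> redact_amendment). Since O(not withhold_ledger) holds, K gives O(redact_amendment).
Premise 8 is O(not register_dataset -> not redact_amendment); contrapositively O(redact_amendment -> register_dataset). Since O(redact_amendment) holds, K gives O(register_dataset).
With premise 12, O(register_dataset -> summon_witness), the K-axiom yields O(summon_witness).
The contrapositive of premise 9 (O(not serve_notice -> not summon_witness)) is O(summon_witness -> serve_notice), and O(summon_witness) is already established, so O(serve_notice).
Premises 1, 2, 5, 7, 11 do not contribute to this derivation.
So O(serve_notice) holds, i.e. F(not serve_notice). The claim follows.

Yes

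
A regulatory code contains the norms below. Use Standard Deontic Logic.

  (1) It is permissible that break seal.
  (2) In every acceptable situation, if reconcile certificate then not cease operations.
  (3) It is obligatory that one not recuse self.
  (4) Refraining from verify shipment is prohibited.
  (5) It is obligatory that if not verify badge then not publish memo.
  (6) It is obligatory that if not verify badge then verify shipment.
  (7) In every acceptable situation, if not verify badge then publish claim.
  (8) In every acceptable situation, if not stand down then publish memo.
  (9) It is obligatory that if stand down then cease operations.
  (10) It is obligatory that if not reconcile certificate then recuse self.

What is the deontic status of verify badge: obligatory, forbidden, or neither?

Premise 3 gives O(¬recuse_self).
The contrapositive of premise 10 (O(¬reconcile_certificate → recuse_self)) is O(¬recuse_self → reconcile_certificate), and O(¬recuse_self) is already established, so O(reconcile_certificate).
Applying K to premise 2 (O(reconcile_certificate → ¬cease_operations)) and O(reconcile_certificate) yields O(¬cease_operations).
Premise 9, O(stand_down → cease_operations), contraposes to O(¬cease_operations → ¬stand_down); with O(¬cease_operations) we get O(¬stand_down).
Applying K to premise 8 (O(¬stand_down → publish_memo)) and O(¬stand_down) yields O(publish_memo).
Premise 5 is O(¬verify_badge → ¬publish_memo); contrapositively O(publish_memo → verify_badge). Since O(publish_memo) holds, K gives O(verify_badge).
Premises 1, 4, 6, 7 do not contribute to this derivation.
Hence verify_badge is obligatory.

Obligatory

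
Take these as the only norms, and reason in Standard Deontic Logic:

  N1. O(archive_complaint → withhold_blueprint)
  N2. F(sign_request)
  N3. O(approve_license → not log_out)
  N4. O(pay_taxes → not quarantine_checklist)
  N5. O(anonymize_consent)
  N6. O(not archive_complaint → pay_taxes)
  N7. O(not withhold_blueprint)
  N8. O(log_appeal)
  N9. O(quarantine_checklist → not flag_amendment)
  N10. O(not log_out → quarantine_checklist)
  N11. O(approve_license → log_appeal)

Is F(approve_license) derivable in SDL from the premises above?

Yes

Premise 7 gives O(not withhold_blueprint).
Premise 1 is O(archive_complaint → withhold_blueprint); contrapositively O(not withhold_blueprint → not archive_complaint). Since O(not withhold_blueprint) holds, K gives O(not archive_complaint).
From O(not archive_complaint) and premise 6, O(not archive_complaint → pay_taxes), we obtain O(pay_taxes).
Applying K to premise 4 (O(pay_taxes → not quarantine_checklist)) and O(pay_taxes) yields O(not quarantine_checklist).
Premise 10 is O(not log_out → quarantine_checklist); contrapositively O(not quarantine_checklist → log_out). Since O(not quarantine_checklist) holds, K gives O(log_out).
Premise 3, O(approve_license → not log_out), contraposes to O(log_out → not approve_license); with O(log_out) we get O(not approve_license).
Premises 2, 5, 8, 9, 11 do not contribute to this derivation.
So O(not approve_license) holds, i.e. F(approve_license). The claim follows.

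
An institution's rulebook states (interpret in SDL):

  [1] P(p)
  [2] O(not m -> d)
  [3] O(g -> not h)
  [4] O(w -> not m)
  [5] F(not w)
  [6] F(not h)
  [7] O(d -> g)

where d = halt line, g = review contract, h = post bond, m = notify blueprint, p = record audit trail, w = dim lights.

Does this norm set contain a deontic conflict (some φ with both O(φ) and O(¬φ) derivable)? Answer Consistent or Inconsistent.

Premise 5 is F(not w), i.e. O(w).
With premise 4, O(w -> not m), the K-axiom yields O(not m).
Applying K to premise 2 (O(not m -> d)) and O(not m) yields O(d).
With premise 7, O(d -> g), the K-axiom yields O(g).
Applying K to premise 3 (O(g -> not h)) and O(g) yields O(not h).
Yet premise 6 is F(not h), i.e. O(h).
We now have both O(not h) and O(h) — h is simultaneously obligatory and forbidden, violating the D-axiom.

Inconsistent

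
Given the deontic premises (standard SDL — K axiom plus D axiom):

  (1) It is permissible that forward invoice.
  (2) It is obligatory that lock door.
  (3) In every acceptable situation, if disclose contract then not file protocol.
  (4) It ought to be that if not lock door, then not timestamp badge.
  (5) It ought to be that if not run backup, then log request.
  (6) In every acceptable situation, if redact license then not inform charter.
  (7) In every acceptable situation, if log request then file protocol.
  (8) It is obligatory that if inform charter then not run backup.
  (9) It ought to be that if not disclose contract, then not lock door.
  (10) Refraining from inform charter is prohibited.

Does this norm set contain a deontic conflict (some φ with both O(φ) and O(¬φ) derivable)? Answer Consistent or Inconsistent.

Inconsistent

Premise 2 states O(lock_door) outright.
Premise 9, O(¬disclose_contract → ¬lock_door), contraposes to O(lock_door → disclose_contract); with O(lock_door) we get O(disclose_contract).
Premise 3 is O(disclose_contract → ¬file_protocol); since O(disclose_contract), deontic closure gives O(¬file_protocol).
Premise 7, O(log_request → file_protocol), contraposes to O(¬file_protocol → ¬log_request); with O(¬file_protocol) we get O(¬log_request).
Premise 5 is O(¬run_backup → log_request); contrapositively O(¬log_request → run_backup). Since O(¬log_request) holds, K gives O(run_backup).
Premise 8, O(inform_charter → ¬run_backup), contraposes to O(run_backup → ¬inform_charter); with O(run_backup) we get O(¬inform_charter).
Yet premise 10 is F(¬inform_charter), i.e. O(inform_charter).
We now have both O(¬inform_charter) and O(inform_charter) — inform_charter is simultaneously obligatory and forbidden, violating the D-axiom.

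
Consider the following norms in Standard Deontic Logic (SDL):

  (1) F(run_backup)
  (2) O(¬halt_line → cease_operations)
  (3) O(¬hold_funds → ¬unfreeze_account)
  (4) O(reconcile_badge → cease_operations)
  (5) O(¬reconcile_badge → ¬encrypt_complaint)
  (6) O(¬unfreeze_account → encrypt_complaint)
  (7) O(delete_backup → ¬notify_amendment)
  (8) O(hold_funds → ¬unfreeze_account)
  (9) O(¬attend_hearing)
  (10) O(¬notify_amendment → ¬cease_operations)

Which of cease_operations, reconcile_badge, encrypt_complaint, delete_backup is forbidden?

delete_backup

Premises 3 and 8 are O(¬hold_funds → ¬unfreeze_account) and O(hold_funds → ¬unfreeze_account); every ideal world satisfies ¬hold_funds or hold_funds, so in either case ¬unfreeze_account holds — hence O(¬unfreeze_account).
From O(¬unfreeze_account) and premise 6, O(¬unfreeze_account → encrypt_complaint), we obtain O(encrypt_complaint).
Premise 5, O(¬reconcile_badge → ¬encrypt_complaint), contraposes to O(encrypt_complaint → reconcile_badge); with O(encrypt_complaint) we get O(reconcile_badge).
Premise 4 is O(reconcile_badge → cease_operations); since O(reconcile_badge), deontic closure gives O(cease_operations).
Premise 10 is O(¬notify_amendment → ¬cease_operations); contrapositively O(cease_operations → notify_amendment). Since O(cease_operations) holds, K gives O(notify_amendment).
The contrapositive of premise 7 (O(delete_backup → ¬notify_amendment)) is O(notify_amendment → ¬delete_backup), and O(notify_amendment) is already established, so O(¬delete_backup).
So O(¬delete_backup) holds, i.e. delete_backup is forbidden. None of the other listed options is forbidden under the premises.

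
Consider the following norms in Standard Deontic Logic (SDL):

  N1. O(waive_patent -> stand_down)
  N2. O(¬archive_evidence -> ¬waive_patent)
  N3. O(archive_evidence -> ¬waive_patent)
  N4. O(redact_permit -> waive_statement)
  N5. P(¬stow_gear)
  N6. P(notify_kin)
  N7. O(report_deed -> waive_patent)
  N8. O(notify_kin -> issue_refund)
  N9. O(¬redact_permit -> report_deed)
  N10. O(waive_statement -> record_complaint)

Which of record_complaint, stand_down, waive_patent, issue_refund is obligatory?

record_complaint

Premises 3 and 2 cover both cases: O(archive_evidence -> ¬waive_patent) and O(¬archive_evidence -> ¬waive_patent). Since archive_evidence ∨ ¬archive_evidence is a tautology, O(¬waive_patent) follows.
The contrapositive of premise 7 (O(report_deed -> waive_patent)) is O(¬waive_patent -> ¬report_deed), and O(¬waive_patent) is already established, so O(¬report_deed).
The contrapositive of premise 9 (O(¬redact_permit -> report_deed)) is O(¬report_deed -> redact_permit), and O(¬report_deed) is already established, so O(redact_permit).
Applying K to premise 4 (O(redact_permit -> waive_statement)) and O(redact_permit) yields O(waive_statement).
Applying K to premise 10 (O(waive_statement -> record_complaint)) and O(waive_statement) yields O(record_complaint).
So O(record_complaint) holds — record_complaint is obligatory. None of the other listed options is made obligatory by any chain of premises.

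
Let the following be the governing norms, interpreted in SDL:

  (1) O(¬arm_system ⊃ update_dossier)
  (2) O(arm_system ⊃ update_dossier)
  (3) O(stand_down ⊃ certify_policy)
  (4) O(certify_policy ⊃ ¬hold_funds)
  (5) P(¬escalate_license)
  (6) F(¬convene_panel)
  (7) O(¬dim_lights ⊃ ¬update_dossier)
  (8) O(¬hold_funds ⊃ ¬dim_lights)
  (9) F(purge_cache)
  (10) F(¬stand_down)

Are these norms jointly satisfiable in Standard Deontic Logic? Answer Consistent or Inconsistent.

Inconsistent

By case analysis on arm_system: premise 2 gives O(arm_system ⊃ update_dossier) and premise 1 gives O(¬arm_system ⊃ update_dossier), so O(update_dossier) either way.
Premise 7 is O(¬dim_lights ⊃ ¬update_dossier); contrapositively O(update_dossier ⊃ dim_lights). Since O(update_dossier) holds, K gives O(dim_lights).
Premise 8, O(¬hold_funds ⊃ ¬dim_lights), contraposes to O(dim_lights ⊃ hold_funds); with O(dim_lights) we get O(hold_funds).
The contrapositive of premise 4 (O(certify_policy ⊃ ¬hold_funds)) is O(hold_funds ⊃ ¬certify_policy), and O(hold_funds) is already established, so O(¬certify_policy).
Premise 3 is O(stand_down ⊃ certify_policy); contrapositively O(¬certify_policy ⊃ ¬stand_down). Since O(¬certify_policy) holds, K gives O(¬stand_down).
Yet premise 10 is F(¬stand_down), i.e. O(stand_down).
We now have both O(¬stand_down) and O(stand_down) — stand_down is simultaneously obligatory and forbidden, violating the D-axiom.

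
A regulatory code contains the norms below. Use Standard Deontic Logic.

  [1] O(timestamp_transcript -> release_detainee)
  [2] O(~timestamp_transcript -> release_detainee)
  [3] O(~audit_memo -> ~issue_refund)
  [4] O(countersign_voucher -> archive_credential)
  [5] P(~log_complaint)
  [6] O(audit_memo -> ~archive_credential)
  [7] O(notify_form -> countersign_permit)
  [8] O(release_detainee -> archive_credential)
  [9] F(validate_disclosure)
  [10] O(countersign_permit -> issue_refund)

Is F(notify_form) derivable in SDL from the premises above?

Premises 2 and 1 cover both cases: O(~timestamp_transcript -> release_detainee) and O(timestamp_transcript -> release_detainee). Since ~timestamp_transcript ∨ timestamp_transcript is a tautology, O(release_detainee) follows.
Premise 8 is O(release_detainee -> archive_credential); since O(release_detainee), deontic closure gives O(archive_credential).
Premise 6 is O(audit_memo -> ~archive_credential); contrapositively O(archive_credential -> ~audit_memo). Since O(archive_credential) holds, K gives O(~audit_memo).
Premise 3 is O(~audit_memo -> ~issue_refund); since O(~audit_memo), deontic closure gives O(~issue_refund).
The contrapositive of premise 10 (O(countersign_permit -> issue_refund)) is O(~issue_refund -> ~countersign_permit), and O(~issue_refund) is already established, so O(~countersign_permit).
The contrapositive of premise 7 (O(notify_form -> countersign_permit)) is O(~countersign_permit -> ~notify_form), and O(~countersign_permit) is already established, so O(~notify_form).
Premises 4, 5, 9 do not contribute to this derivation.
So O(~notify_form) holds, i.e. F(notify_form). The claim follows.

Yes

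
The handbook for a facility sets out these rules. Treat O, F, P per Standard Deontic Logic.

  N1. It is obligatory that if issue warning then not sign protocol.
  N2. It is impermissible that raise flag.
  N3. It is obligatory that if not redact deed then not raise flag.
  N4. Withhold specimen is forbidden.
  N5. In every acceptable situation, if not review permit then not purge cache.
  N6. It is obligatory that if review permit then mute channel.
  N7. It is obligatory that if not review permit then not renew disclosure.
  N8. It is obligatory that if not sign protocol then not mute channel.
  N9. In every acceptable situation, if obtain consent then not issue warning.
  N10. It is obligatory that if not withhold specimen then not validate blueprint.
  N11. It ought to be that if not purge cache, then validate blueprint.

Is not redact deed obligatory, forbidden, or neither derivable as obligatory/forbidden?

Premise 3 is O(¬redact_deed → ¬raise_flag); even if O(¬raise_flag) held, inferring O(¬redact_deed) would be affirming the consequent — invalid.
No premise or chain of K-axiom applications forces O(¬redact_deed), and none forces O(redact_deed). So ¬redact_deed is neither obligatory nor forbidden under these norms.

Neither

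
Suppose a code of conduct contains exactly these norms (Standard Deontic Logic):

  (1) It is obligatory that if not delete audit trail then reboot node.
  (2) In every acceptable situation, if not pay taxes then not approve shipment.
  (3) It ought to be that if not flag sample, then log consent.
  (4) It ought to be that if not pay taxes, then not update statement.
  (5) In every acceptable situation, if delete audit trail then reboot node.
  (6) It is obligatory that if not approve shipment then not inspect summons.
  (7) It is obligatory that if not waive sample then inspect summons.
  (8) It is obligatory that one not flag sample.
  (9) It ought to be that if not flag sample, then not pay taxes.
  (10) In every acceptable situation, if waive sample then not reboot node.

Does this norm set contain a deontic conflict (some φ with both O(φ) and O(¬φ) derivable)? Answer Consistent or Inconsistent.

Premises 1 and 5 cover both cases: O(¬delete_audit_trail → reboot_node) and O(delete_audit_trail → reboot_node). Since ¬delete_audit_trail ∨ delete_audit_trail is a tautology, O(reboot_node) follows.
Premise 10, O(waive_sample → ¬reboot_node), contraposes to O(reboot_node → ¬waive_sample); with O(reboot_node) we get O(¬waive_sample).
Premise 7 is O(¬waive_sample → inspect_summons); since O(¬waive_sample), deontic closure gives O(inspect_summons).
The contrapositive of premise 6 (O(¬approve_shipment → ¬inspect_summons)) is O(inspect_summons → approve_shipment), and O(inspect_summons) is already established, so O(approve_shipment).
The contrapositive of premise 2 (O(¬pay_taxes → ¬approve_shipment)) is O(approve_shipment → pay_taxes), and O(approve_shipment) is already established, so O(pay_taxes).
The contrapositive of premise 9 (O(¬flag_sample → ¬pay_taxes)) is O(pay_taxes → flag_sample), and O(pay_taxes) is already established, so O(flag_sample).
But premise 8 directly asserts O(¬flag_sample).
We now have both O(flag_sample) and O(¬flag_sample) — flag_sample is simultaneously obligatory and forbidden, violating the D-axiom.

Inconsistent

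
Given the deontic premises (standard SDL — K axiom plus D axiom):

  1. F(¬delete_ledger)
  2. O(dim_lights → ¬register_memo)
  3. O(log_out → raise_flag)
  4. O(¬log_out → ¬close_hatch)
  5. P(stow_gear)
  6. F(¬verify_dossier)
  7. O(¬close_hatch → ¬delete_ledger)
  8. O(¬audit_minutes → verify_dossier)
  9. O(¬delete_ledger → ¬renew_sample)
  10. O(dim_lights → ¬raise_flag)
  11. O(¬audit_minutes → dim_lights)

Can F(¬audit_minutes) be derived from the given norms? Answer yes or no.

Yes

F(¬delete_ledger) at premise 1 means O(delete_ledger).
Premise 7 is O(¬close_hatch → ¬delete_ledger); contrapositively O(delete_ledger → close_hatch). Since O(delete_ledger) holds, K gives O(close_hatch).
Premise 4, O(¬log_out → ¬close_hatch), contraposes to O(close_hatch → log_out); with O(close_hatch) we get O(log_out).
From O(log_out) and premise 3, O(log_out → raise_flag), we obtain O(raise_flag).
Premise 10 is O(dim_lights → ¬raise_flag); contrapositively O(raise_flag → ¬dim_lights). Since O(raise_flag) holds, K gives O(¬dim_lights).
Premise 11, O(¬audit_minutes → dim_lights), contraposes to O(¬dim_lights → audit_minutes); with O(¬dim_lights) we get O(audit_minutes).
Premises 2, 5, 6, 8, 9 do not contribute to this derivation.
So O(audit_minutes) holds, i.e. F(¬audit_minutes). The claim follows.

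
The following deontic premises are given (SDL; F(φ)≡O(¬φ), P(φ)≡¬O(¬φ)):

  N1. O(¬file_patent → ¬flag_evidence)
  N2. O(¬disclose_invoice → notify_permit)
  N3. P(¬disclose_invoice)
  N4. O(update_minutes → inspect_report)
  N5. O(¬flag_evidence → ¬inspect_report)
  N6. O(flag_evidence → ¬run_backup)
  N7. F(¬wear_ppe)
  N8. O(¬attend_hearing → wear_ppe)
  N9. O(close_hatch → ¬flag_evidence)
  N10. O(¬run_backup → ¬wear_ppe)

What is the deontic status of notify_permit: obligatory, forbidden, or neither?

Premise 2 is O(¬disclose_invoice → notify_permit), but O(¬disclose_invoice) is not derivable from the premises (the permission P(¬disclose_invoice) asserts only ¬O(disclose_invoice), not O(¬disclose_invoice)), so it does not yield O(notify_permit).
No premise or chain of K-axiom applications forces O(notify_permit), and none forces O(¬notify_permit). So notify_permit is neither obligatory nor forbidden under these norms.

Neither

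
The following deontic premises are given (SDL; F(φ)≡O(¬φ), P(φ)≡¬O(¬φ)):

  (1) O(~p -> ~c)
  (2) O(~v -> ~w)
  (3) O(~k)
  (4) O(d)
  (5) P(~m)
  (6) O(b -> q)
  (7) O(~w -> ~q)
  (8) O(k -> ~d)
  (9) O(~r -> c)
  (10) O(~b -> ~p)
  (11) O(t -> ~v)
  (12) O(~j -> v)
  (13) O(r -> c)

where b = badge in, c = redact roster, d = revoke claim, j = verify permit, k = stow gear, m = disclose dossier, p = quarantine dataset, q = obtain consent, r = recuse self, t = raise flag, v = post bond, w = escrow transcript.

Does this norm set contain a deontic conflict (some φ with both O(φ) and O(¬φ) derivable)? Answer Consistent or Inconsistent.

Consistent

Premise 8 is O(k -> ~d), but O(k) is not derivable from the premises, so it does not yield O(~d).
So O(~d) is not derivable, and the apparent clash with O(d) does not arise.
A world satisfying every obligation exists (e.g. b=true, c=true, d=true, j=false, k=false, m=false, p=true, q=true, r=false, t=false, v=true, w=true); no atom is both obligatory and forbidden, so the set is consistent.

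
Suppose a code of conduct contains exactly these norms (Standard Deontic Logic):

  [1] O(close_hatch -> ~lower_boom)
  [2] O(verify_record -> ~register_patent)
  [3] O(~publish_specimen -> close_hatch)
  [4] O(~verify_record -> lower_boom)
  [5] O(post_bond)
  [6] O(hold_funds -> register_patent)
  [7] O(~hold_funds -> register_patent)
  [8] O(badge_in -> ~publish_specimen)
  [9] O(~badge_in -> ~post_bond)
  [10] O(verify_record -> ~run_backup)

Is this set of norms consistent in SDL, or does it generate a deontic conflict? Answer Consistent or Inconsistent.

Inconsistent

Premises 6 and 7 cover both cases: O(hold_funds -> register_patent) and O(~hold_funds -> register_patent). Since hold_funds ∨ ~hold_funds is a tautology, O(register_patent) follows.
Premise 2 is O(verify_record -> ~register_patent); contrapositively O(register_patent -> ~verify_record). Since O(register_patent) holds, K gives O(~verify_record).
With premise 4, O(~verify_record -> lower_boom), the K-axiom yields O(lower_boom).
Premise 1 is O(close_hatch -> ~lower_boom); contrapositively O(lower_boom -> ~close_hatch). Since O(lower_boom) holds, K gives O(~close_hatch).
Premise 3, O(~publish_specimen -> close_hatch), contraposes to O(~close_hatch -> publish_specimen); with O(~close_hatch) we get O(publish_specimen).
The contrapositive of premise 8 (O(badge_in -> ~publish_specimen)) is O(publish_specimen -> ~badge_in), and O(publish_specimen) is already established, so O(~badge_in).
Applying K to premise 9 (O(~badge_in -> ~post_bond)) and O(~badge_in) yields O(~post_bond).
However, premise 5 gives O(post_bond).
We now have both O(~post_bond) and O(post_bond) — post_bond is simultaneously obligatory and forbidden, violating the D-axiom.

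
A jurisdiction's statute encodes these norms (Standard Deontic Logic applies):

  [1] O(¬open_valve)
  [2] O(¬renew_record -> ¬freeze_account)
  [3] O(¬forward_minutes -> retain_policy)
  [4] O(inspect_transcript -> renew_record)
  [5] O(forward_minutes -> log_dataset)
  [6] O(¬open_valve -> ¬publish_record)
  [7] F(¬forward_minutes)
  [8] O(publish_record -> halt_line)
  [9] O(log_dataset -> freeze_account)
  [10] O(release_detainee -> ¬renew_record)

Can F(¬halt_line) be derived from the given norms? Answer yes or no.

No

Premise 8 is O(publish_record -> halt_line), but O(publish_record) is not derivable from the premises, so it does not yield O(halt_line).
No other premise forces O(halt_line). An ideal world satisfying every premise can still have ¬halt_line true, so F(¬halt_line) is not derivable.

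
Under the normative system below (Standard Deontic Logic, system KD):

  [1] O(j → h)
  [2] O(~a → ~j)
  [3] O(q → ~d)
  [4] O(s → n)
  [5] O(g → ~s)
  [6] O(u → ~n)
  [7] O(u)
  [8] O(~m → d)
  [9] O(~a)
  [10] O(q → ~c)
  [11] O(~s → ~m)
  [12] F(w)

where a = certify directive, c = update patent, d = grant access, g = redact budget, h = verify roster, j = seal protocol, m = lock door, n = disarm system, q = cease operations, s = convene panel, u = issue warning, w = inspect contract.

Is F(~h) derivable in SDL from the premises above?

No

Premise 1 is O(j → h), but O(j) is not derivable from the premises, so it does not yield O(h).
No other premise forces O(h). An ideal world satisfying every premise can still have ~h true, so F(~h) is not derivable.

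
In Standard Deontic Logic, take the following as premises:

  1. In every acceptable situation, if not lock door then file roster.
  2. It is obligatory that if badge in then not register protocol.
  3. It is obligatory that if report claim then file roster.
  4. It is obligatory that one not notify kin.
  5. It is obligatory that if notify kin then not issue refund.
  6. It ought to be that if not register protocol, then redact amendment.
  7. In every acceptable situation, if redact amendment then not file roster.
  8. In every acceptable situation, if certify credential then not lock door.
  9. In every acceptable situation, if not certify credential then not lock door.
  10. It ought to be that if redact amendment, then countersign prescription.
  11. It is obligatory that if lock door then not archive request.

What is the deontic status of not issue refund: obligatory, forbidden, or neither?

Premise 5 is O(notify_kin → ¬issue_refund), but O(notify_kin) is not derivable from the premises, so it does not yield O(¬issue_refund).
No premise or chain of K-axiom applications forces O(¬issue_refund), and none forces O(issue_refund). So ¬issue_refund is neither obligatory nor forbidden under these norms.

Neither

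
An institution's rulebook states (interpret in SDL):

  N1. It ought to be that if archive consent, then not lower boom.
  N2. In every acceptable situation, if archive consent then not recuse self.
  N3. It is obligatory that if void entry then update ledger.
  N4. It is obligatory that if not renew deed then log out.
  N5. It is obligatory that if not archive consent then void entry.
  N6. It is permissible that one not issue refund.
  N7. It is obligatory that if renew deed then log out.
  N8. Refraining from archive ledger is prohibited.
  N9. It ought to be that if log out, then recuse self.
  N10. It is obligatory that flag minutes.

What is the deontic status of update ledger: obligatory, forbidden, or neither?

Premises 4 and 7 are O(¬renew_deed → log_out) and O(renew_deed → log_out); every ideal world satisfies ¬renew_deed or renew_deed, so in either case log_out holds — hence O(log_out).
Applying K to premise 9 (O(log_out → recuse_self)) and O(log_out) yields O(recuse_self).
Premise 2, O(archive_consent → ¬recuse_self), contraposes to O(recuse_self → ¬archive_consent); with O(recuse_self) we get O(¬archive_consent).
Applying K to premise 5 (O(¬archive_consent → void_entry)) and O(¬archive_consent) yields O(void_entry).
With premise 3, O(void_entry → update_ledger), the K-axiom yields O(update_ledger).
Premises 1, 6, 8, 10 do not contribute to this derivation.
Hence update_ledger is obligatory.

Obligatory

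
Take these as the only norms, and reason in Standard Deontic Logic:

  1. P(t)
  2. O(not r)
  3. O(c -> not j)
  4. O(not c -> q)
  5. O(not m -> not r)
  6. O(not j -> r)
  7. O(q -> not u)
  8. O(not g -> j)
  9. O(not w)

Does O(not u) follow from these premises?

From premise 2 we have O(not r).
The contrapositive of premise 6 (O(not j -> r)) is O(not r -> j), and O(not r) is already established, so O(j).
Premise 3, O(c -> not j), contraposes to O(j -> not c); with O(j) we get O(not c).
From O(not c) and premise 4, O(not c -> q), we obtain O(q).
With premise 7, O(q -> not u), the K-axiom yields O(not u).
Premises 1, 5, 8, 9 do not contribute to this derivation.
So O(not u) follows.

Yes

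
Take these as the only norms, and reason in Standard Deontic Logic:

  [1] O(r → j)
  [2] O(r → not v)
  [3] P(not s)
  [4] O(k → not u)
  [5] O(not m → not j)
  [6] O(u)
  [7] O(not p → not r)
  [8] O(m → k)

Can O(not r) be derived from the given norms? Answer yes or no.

Yes

Premise 6 gives O(u).
Premise 4, O(k → not u), contraposes to O(u → not k); with O(u) we get O(not k).
Premise 8, O(m → k), contraposes to O(not k → not m); with O(not k) we get O(not m).
Premise 5 is O(not m → not j); since O(not m), deontic closure gives O(not j).
Premise 1 is O(r → j); contrapositively O(not j → not r). Since O(not j) holds, K gives O(not r).
Premises 2, 3, 7 do not contribute to this derivation.
So O(not r) follows.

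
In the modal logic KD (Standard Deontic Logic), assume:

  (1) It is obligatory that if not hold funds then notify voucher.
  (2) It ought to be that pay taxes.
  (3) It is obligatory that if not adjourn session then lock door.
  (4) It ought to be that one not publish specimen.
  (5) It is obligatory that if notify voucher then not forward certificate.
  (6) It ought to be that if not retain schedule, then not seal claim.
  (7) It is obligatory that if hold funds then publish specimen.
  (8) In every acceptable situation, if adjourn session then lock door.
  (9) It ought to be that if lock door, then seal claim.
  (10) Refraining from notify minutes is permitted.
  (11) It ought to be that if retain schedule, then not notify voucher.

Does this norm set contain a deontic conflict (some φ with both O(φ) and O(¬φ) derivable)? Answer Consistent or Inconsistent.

By case analysis on adjourn_session: premise 8 gives O(adjourn_session → lock_door) and premise 3 gives O(¬adjourn_session → lock_door), so O(lock_door) either way.
From O(lock_door) and premise 9, O(lock_door → seal_claim), we obtain O(seal_claim).
The contrapositive of premise 6 (O(¬retain_schedule → ¬seal_claim)) is O(seal_claim → retain_schedule), and O(seal_claim) is already established, so O(retain_schedule).
From O(retain_schedule) and premise 11, O(retain_schedule → ¬notify_voucher), we obtain O(¬notify_voucher).
Premise 1, O(¬hold_funds → notify_voucher), contraposes to O(¬notify_voucher → hold_funds); with O(¬notify_voucher) we get O(hold_funds).
Applying K to premise 7 (O(hold_funds → publish_specimen)) and O(hold_funds) yields O(publish_specimen).
Yet premise 4 states O(¬publish_specimen).
We now have both O(publish_specimen) and O(¬publish_specimen) — publish_specimen is simultaneously obligatory and forbidden, violating the D-axiom.

Inconsistent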